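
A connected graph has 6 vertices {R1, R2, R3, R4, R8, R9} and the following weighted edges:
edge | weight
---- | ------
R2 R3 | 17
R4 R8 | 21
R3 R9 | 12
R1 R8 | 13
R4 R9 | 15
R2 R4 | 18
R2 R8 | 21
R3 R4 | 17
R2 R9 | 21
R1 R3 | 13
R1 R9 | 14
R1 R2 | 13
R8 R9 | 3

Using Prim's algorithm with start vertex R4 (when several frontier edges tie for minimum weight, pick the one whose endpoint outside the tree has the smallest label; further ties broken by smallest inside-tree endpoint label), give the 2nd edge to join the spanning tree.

R8-R9

Grow the tree from R4 using Prim:
Step 1: frontier [R4 R9 15, R3 R4 17, R2 R4 18, R4 R8 21] → take R4 R9 (15); add R9.
Step 2: frontier [R3 R4 17, R2 R4 18, R4 R8 21, R8 R9 3, R3 R9 12, R1 R9 14, R2 R9 21] → take R8 R9 (3); add R8.
Step 3: frontier [R3 R4 17, R2 R4 18, R1 R8 13, R2 R8 21, R3 R9 12, R1 R9 14, R2 R9 21] → take R3 R9 (12); add R3.
Step 4: frontier [R1 R3 13, R2 R3 17, R2 R4 18, R1 R8 13, R2 R8 21, R1 R9 14, R2 R9 21] → take R1 R3 (13); add R1.
Step 5: frontier [R1 R2 13, R2 R3 17, R2 R4 18, R2 R8 21, R2 R9 21] → take R1 R2 (13); add R2.
The 2nd edge added is R8 R9.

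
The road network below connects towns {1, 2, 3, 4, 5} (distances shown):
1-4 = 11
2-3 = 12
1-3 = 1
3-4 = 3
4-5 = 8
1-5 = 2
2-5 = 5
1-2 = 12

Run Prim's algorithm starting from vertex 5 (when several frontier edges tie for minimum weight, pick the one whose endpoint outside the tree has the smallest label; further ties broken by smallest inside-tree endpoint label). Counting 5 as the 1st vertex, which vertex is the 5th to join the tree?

Prim's algorithm from 5:
Step 1: frontier [1-5 2, 2-5 5, 4-5 8] → take 1-5 (2); add 1.
Step 2: frontier [1-3 1, 1-4 11, 1-2 12, 2-5 5, 4-5 8] → take 1-3 (1); add 3.
Step 3: frontier [1-4 11, 1-2 12, 3-4 3, 2-3 12, 2-5 5, 4-5 8] → take 3-4 (3); add 4.
Step 4: frontier [1-2 12, 2-3 12, 2-5 5] → take 2-5 (5); add 2.
Vertex order: 5, 1, 3, 4, 2. The 5th vertex is 2.

2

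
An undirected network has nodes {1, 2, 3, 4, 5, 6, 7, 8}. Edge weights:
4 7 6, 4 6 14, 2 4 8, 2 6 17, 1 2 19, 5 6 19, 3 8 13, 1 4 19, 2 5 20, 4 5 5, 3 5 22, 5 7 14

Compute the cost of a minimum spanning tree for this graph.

Prim, starting at 8.
Step 1: frontier [3 8 13] → take 3 8 (13); add 3.
Step 2: frontier [3 5 22] → take 3 5 (22); add 5.
Step 3: frontier [4 5 5, 5 7 14, 5 6 19, 2 5 20] → take 4 5 (5); add 4.
Step 4: frontier [4 7 6, 2 4 8, 4 6 14, 1 4 19, 5 7 14, 5 6 19, 2 5 20] → take 4 7 (6); add 7.
Step 5: frontier [2 4 8, 4 6 14, 1 4 19, 5 6 19, 2 5 20] → take 2 4 (8); add 2.
Step 6: frontier [2 6 17, 1 2 19, 4 6 14, 1 4 19, 5 6 19] → take 4 6 (14); add 6.
Step 7: frontier [1 2 19, 1 4 19] → take 1 2 (19); add 1.
MST edges: 3 8, 3 5, 4 5, 4 7, 2 4, 4 6, 1 2; total weight 13+22+5+6+8+14+19 = 87.

87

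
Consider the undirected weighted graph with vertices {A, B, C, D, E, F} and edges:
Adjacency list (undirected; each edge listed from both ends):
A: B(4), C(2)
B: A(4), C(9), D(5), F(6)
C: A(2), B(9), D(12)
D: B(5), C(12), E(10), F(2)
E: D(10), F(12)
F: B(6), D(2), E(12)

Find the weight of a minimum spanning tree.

Kruskal: consider edges lightest-first.
A C (2): add — endpoints in different components.
D F (2): add — endpoints in different components.
A B (4): add — endpoints in different components.
B D (5): add — endpoints in different components.
B F (6): skip — B and F already connected.
B C (9): skip — B and C already connected.
D E (10): add — endpoints in different components.
MST edges: A C, D F, A B, B D, D E; total weight 2+2+4+5+10 = 23.

23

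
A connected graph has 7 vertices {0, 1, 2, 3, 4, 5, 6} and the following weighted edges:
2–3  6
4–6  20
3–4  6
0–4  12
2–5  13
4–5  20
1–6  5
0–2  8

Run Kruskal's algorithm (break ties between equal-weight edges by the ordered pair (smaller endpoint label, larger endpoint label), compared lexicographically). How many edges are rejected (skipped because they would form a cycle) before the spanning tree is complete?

2

Sort edges by weight, then run Kruskal:
1–6 (5): add. Components now {0} {1,6} {2} {3} {4} {5}
2–3 (6): add. Components now {0} {1,6} {2,3} {4} {5}
3–4 (6): add. Components now {0} {1,6} {2,3,4} {5}
0–2 (8): add. Components now {0,2,3,4} {1,6} {5}
0–4 (12): skip — 0 and 4 already connected.
2–5 (13): add. Components now {0,2,3,4,5} {1,6}
4–5 (20): skip — 4 and 5 already connected.
4–6 (20): add. Components now {0,1,2,3,4,5,6}
Edges rejected before the tree was complete: 2.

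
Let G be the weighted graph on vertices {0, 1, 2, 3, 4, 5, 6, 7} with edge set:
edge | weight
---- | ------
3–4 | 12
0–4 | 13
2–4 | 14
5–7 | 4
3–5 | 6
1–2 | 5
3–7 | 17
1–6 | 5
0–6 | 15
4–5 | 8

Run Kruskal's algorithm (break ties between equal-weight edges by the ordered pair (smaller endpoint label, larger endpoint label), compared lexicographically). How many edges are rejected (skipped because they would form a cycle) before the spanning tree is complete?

Kruskal: consider edges lightest-first.
5–7 (4): add — endpoints in different components.
1–2 (5): add — endpoints in different components.
1–6 (5): add — endpoints in different components.
3–5 (6): add — endpoints in different components.
4–5 (8): add — endpoints in different components.
3–4 (12): skip — 3 and 4 already connected.
0–4 (13): add — endpoints in different components.
2–4 (14): add — endpoints in different components.
Edges rejected before the tree was complete: 1.

1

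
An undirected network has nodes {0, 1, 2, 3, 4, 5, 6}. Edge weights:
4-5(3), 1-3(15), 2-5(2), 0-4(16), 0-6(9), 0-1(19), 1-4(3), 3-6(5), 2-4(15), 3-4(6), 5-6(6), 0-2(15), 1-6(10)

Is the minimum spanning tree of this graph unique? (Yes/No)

No

Kruskal's algorithm — process edges by increasing weight (ties by edge label):
2-5 (2): add — endpoints in different components.
1-4 (3): add — endpoints in different components.
4-5 (3): add — endpoints in different components.
3-6 (5): add — endpoints in different components.
3-4 (6): add — endpoints in different components.
5-6 (6): skip — 5 and 6 already connected.
0-6 (9): add — endpoints in different components.
Non-tree edge 5-6 has weight 6, equal to the heaviest edge on its tree cycle — swapping gives another MST of the same weight. Not unique.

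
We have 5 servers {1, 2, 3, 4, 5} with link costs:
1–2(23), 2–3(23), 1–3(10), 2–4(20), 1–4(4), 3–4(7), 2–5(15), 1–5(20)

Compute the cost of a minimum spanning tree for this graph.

Grow the tree from 1 using Prim:
Step 1: cheapest edge leaving the tree is 1–4 (4); add 4.
Step 2: cheapest edge leaving the tree is 3–4 (7); add 3.
Step 3: cheapest edge leaving the tree is 2–4 (20); add 2.
Step 4: cheapest edge leaving the tree is 2–5 (15); add 5.
MST edges: 1–4, 3–4, 2–4, 2–5; total weight 4+7+20+15 = 46.

46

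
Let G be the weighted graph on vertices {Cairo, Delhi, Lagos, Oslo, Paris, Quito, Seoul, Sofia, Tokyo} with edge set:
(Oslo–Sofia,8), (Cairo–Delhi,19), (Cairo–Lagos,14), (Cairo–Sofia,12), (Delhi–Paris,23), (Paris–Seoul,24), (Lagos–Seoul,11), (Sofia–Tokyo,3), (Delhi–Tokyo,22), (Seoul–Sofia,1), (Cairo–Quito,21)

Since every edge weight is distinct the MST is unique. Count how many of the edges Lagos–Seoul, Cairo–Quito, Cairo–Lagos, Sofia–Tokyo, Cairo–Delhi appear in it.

Sort edges by weight, then run Kruskal:
Seoul–Sofia (1): add — endpoints in different components.
Sofia–Tokyo (3): add — endpoints in different components.
Oslo–Sofia (8): add — endpoints in different components.
Lagos–Seoul (11): add — endpoints in different components.
Cairo–Sofia (12): add — endpoints in different components.
Cairo–Lagos (14): skip — Lagos and Cairo already connected.
Cairo–Delhi (19): add — endpoints in different components.
Cairo–Quito (21): add — endpoints in different components.
Delhi–Tokyo (22): skip — Delhi and Tokyo already connected.
Delhi–Paris (23): add — endpoints in different components.
MST edge set: {Seoul–Sofia, Sofia–Tokyo, Oslo–Sofia, Lagos–Seoul, Cairo–Sofia, Cairo–Delhi, Cairo–Quito, Delhi–Paris}.
Of the listed edges, {Lagos–Seoul, Cairo–Quito, Sofia–Tokyo, Cairo–Delhi} are in the MST → 4.

4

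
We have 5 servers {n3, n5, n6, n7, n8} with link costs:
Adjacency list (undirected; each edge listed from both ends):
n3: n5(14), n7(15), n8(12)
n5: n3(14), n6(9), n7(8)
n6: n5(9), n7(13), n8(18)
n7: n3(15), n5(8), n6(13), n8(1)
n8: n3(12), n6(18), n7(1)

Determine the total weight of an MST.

Kruskal's algorithm — process edges by increasing weight (ties by edge label):
n7 n8 (1): add. Components now {n3} {n5} {n6} {n7,n8}
n5 n7 (8): add. Components now {n3} {n5,n7,n8} {n6}
n5 n6 (9): add. Components now {n3} {n5,n6,n7,n8}
n3 n8 (12): add. Components now {n3,n5,n6,n7,n8}
MST edges: n7 n8, n5 n7, n5 n6, n3 n8; total weight 1+8+9+12 = 30.

30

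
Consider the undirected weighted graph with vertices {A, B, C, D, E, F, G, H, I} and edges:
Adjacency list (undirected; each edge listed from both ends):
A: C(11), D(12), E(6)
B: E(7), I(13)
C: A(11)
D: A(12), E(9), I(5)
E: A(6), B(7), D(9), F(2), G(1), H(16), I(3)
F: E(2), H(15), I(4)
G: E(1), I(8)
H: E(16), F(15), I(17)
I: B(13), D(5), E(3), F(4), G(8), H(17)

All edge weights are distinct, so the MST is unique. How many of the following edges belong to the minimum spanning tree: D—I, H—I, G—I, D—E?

1

Sort edges by weight, then run Kruskal:
E—G (1): add — endpoints in different components.
E—F (2): add — endpoints in different components.
E—I (3): add — endpoints in different components.
F—I (4): skip — F and I already connected.
D—I (5): add — endpoints in different components.
A—E (6): add — endpoints in different components.
B—E (7): add — endpoints in different components.
G—I (8): skip — G and I already connected.
D—E (9): skip — D and E already connected.
A—C (11): add — endpoints in different components.
A—D (12): skip — A and D already connected.
B—I (13): skip — B and I already connected.
F—H (15): add — endpoints in different components.
MST edge set: {E—G, E—F, E—I, D—I, A—E, B—E, A—C, F—H}.
Of the listed edges, {D—I} are in the MST → 1.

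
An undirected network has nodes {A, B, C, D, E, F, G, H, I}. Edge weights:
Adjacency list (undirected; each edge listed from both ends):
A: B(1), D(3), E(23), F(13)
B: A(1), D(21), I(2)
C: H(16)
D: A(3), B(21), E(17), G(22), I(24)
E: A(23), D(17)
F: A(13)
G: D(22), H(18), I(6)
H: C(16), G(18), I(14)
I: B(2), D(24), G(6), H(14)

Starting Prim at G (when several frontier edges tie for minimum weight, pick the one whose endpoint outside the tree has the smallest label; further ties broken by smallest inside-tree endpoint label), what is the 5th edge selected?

A-F

Prim's algorithm from G:
Step 1: frontier [G—I 6, G—H 18, D—G 22] → take G—I (6); add I.
Step 2: frontier [G—H 18, D—G 22, B—I 2, H—I 14, D—I 24] → take B—I (2); add B.
Step 3: frontier [A—B 1, B—D 21, G—H 18, D—G 22, H—I 14, D—I 24] → take A—B (1); add A.
Step 4: frontier [A—D 3, A—F 13, A—E 23, B—D 21, G—H 18, D—G 22, H—I 14, D—I 24] → take A—D (3); add D.
Step 5: frontier [A—F 13, A—E 23, D—E 17, G—H 18, H—I 14] → take A—F (13); add F.
Step 6: frontier [A—E 23, D—E 17, G—H 18, H—I 14] → take H—I (14); add H.
Step 7: frontier [A—E 23, D—E 17, C—H 16] → take C—H (16); add C.
Step 8: frontier [A—E 23, D—E 17] → take D—E (17); add E.
The 5th edge added is A—F.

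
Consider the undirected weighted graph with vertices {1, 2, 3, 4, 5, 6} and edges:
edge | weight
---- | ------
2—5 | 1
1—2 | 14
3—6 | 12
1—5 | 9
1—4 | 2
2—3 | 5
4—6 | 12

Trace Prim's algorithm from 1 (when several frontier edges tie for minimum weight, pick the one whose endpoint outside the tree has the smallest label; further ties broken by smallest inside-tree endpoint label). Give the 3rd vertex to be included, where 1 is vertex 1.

5

Prim's algorithm from 1:
Step 1: frontier [1—4 2, 1—5 9, 1—2 14] → take 1—4 (2); add 4.
Step 2: frontier [1—5 9, 1—2 14, 4—6 12] → take 1—5 (9); add 5.
Step 3: frontier [1—2 14, 4—6 12, 2—5 1] → take 2—5 (1); add 2.
Step 4: frontier [2—3 5, 4—6 12] → take 2—3 (5); add 3.
Step 5: frontier [3—6 12, 4—6 12] → take 3—6 (12); add 6.
Vertex order: 1, 4, 5, 2, 3, 6. The 3rd vertex is 5.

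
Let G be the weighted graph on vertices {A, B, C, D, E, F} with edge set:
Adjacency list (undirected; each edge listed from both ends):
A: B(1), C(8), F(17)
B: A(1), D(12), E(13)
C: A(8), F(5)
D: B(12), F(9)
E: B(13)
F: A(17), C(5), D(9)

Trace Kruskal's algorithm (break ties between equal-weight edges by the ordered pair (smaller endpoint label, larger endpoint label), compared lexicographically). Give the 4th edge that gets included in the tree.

D-F

Sort edges by weight, then run Kruskal:
A-B (1): add — endpoints in different components.
C-F (5): add — endpoints in different components.
A-C (8): add — endpoints in different components.
D-F (9): add — endpoints in different components.
B-D (12): skip — B and D already connected.
B-E (13): add — endpoints in different components.
The 4th edge added is D-F.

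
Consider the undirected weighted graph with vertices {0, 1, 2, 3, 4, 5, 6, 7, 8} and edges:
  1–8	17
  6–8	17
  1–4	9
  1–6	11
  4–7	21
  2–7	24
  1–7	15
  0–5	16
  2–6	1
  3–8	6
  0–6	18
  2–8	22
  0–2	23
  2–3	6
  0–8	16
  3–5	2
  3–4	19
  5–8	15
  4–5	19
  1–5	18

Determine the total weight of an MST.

Kruskal's algorithm — process edges by increasing weight (ties by edge label):
2–6 (1): add — endpoints in different components.
3–5 (2): add — endpoints in different components.
2–3 (6): add — endpoints in different components.
3–8 (6): add — endpoints in different components.
1–4 (9): add — endpoints in different components.
1–6 (11): add — endpoints in different components.
1–7 (15): add — endpoints in different components.
5–8 (15): skip — 5 and 8 already connected.
0–5 (16): add — endpoints in different components.
MST edges: 2–6, 3–5, 2–3, 3–8, 1–4, 1–6, 1–7, 0–5; total weight 1+2+6+6+9+11+15+16 = 66.

66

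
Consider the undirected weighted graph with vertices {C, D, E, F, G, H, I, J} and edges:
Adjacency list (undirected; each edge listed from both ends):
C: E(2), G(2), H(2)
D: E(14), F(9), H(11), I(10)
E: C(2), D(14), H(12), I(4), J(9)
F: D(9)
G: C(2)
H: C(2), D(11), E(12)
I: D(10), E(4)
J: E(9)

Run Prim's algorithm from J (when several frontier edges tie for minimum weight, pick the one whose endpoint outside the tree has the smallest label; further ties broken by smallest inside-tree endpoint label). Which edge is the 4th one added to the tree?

Grow the tree from J using Prim:
Step 1: frontier [E–J 9] → take E–J (9); add E.
Step 2: frontier [C–E 2, E–I 4, E–H 12, D–E 14] → take C–E (2); add C.
Step 3: frontier [C–G 2, C–H 2, E–I 4, E–H 12, D–E 14] → take C–G (2); add G.
Step 4: frontier [C–H 2, E–I 4, E–H 12, D–E 14] → take C–H (2); add H.
Step 5: frontier [E–I 4, D–E 14, D–H 11] → take E–I (4); add I.
Step 6: frontier [D–E 14, D–H 11, D–I 10] → take D–I (10); add D.
Step 7: frontier [D–F 9] → take D–F (9); add F.
The 4th edge added is C–H.

C-H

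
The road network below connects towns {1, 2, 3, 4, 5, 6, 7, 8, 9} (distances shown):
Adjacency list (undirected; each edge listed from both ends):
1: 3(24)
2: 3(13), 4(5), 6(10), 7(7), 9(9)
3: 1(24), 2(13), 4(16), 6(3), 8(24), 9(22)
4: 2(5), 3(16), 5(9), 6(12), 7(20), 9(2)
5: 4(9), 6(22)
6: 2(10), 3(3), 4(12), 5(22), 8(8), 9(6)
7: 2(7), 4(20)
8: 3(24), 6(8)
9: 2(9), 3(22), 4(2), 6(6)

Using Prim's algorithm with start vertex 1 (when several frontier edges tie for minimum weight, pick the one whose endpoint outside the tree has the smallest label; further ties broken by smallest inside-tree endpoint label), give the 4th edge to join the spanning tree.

4-9

Grow the tree from 1 using Prim:
Step 1: cheapest edge leaving the tree is 1 3 (24); add 3.
Step 2: cheapest edge leaving the tree is 3 6 (3); add 6.
Step 3: cheapest edge leaving the tree is 6 9 (6); add 9.
Step 4: cheapest edge leaving the tree is 4 9 (2); add 4.
Step 5: cheapest edge leaving the tree is 2 4 (5); add 2.
Step 6: cheapest edge leaving the tree is 2 7 (7); add 7.
Step 7: cheapest edge leaving the tree is 6 8 (8); add 8.
Step 8: cheapest edge leaving the tree is 4 5 (9); add 5.
The 4th edge added is 4 9.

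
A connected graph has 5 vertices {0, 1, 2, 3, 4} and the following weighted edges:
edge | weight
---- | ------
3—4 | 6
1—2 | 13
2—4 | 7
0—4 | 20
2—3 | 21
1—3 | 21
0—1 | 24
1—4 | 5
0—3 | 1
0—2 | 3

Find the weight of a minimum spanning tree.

15

Grow the tree from 4 using Prim:
Step 1: frontier [1—4 5, 3—4 6, 2—4 7, 0—4 20] → take 1—4 (5); add 1.
Step 2: frontier [1—2 13, 1—3 21, 0—1 24, 3—4 6, 2—4 7, 0—4 20] → take 3—4 (6); add 3.
Step 3: frontier [1—2 13, 0—1 24, 0—3 1, 2—3 21, 2—4 7, 0—4 20] → take 0—3 (1); add 0.
Step 4: frontier [0—2 3, 1—2 13, 2—3 21, 2—4 7] → take 0—2 (3); add 2.
MST edges: 1—4, 3—4, 0—3, 0—2; total weight 5+6+1+3 = 15.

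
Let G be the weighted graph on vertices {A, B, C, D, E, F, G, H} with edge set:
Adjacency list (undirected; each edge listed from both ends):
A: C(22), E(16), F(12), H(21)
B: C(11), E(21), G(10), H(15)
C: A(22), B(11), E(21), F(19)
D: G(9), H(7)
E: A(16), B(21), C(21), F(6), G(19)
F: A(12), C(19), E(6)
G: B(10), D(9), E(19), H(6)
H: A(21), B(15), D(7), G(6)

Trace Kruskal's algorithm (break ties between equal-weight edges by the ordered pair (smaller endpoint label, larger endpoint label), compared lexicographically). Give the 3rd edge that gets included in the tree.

D-H

Kruskal's algorithm — process edges by increasing weight (ties by edge label):
E—F (6): add — endpoints in different components.
G—H (6): add — endpoints in different components.
D—H (7): add — endpoints in different components.
D—G (9): skip — D and G already connected.
B—G (10): add — endpoints in different components.
B—C (11): add — endpoints in different components.
A—F (12): add — endpoints in different components.
B—H (15): skip — B and H already connected.
A—E (16): skip — A and E already connected.
C—F (19): add — endpoints in different components.
The 3rd edge added is D—H.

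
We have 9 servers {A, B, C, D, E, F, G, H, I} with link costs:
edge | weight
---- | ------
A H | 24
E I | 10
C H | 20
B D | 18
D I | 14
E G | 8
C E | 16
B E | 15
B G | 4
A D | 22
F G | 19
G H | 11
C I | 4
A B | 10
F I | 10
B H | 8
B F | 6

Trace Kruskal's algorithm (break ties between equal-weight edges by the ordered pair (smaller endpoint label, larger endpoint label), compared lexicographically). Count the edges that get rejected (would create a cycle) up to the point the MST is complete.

Kruskal: consider edges lightest-first.
B G (4): add — endpoints in different components.
C I (4): add — endpoints in different components.
B F (6): add — endpoints in different components.
B H (8): add — endpoints in different components.
E G (8): add — endpoints in different components.
A B (10): add — endpoints in different components.
E I (10): add — endpoints in different components.
F I (10): skip — F and I already connected.
G H (11): skip — G and H already connected.
D I (14): add — endpoints in different components.
Edges rejected before the tree was complete: 2.

2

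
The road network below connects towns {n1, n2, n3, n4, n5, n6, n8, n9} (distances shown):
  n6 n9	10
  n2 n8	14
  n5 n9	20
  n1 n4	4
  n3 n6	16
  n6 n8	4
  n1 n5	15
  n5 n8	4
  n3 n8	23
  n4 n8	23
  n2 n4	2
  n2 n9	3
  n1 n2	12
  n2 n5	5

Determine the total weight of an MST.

Kruskal: consider edges lightest-first.
n2 n4 (2): add — endpoints in different components.
n2 n9 (3): add — endpoints in different components.
n1 n4 (4): add — endpoints in different components.
n5 n8 (4): add — endpoints in different components.
n6 n8 (4): add — endpoints in different components.
n2 n5 (5): add — endpoints in different components.
n6 n9 (10): skip — n9 and n6 already connected.
n1 n2 (12): skip — n1 and n2 already connected.
n2 n8 (14): skip — n2 and n8 already connected.
n1 n5 (15): skip — n1 and n5 already connected.
n3 n6 (16): add — endpoints in different components.
MST edges: n2 n4, n2 n9, n1 n4, n5 n8, n6 n8, n2 n5, n3 n6; total weight 2+3+4+4+4+5+16 = 38.

38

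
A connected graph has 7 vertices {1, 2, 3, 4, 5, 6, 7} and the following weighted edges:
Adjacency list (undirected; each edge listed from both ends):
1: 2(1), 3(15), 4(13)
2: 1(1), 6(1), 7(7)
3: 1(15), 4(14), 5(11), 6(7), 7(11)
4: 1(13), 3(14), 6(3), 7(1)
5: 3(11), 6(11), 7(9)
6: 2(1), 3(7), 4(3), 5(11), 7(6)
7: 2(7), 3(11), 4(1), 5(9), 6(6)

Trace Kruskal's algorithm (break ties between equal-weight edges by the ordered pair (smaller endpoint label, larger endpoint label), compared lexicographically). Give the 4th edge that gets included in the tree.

Kruskal: consider edges lightest-first.
1—2 (1): add — endpoints in different components.
2—6 (1): add — endpoints in different components.
4—7 (1): add — endpoints in different components.
4—6 (3): add — endpoints in different components.
6—7 (6): skip — 6 and 7 already connected.
2—7 (7): skip — 2 and 7 already connected.
3—6 (7): add — endpoints in different components.
5—7 (9): add — endpoints in different components.
The 4th edge added is 4—6.

4-6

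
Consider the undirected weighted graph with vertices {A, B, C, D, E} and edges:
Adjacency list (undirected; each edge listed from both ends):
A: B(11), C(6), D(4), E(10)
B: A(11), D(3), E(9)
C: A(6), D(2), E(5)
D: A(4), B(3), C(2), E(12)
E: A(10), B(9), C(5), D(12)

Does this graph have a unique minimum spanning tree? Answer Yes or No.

Kruskal: consider edges lightest-first.
C—D (2): add — endpoints in different components.
B—D (3): add — endpoints in different components.
A—D (4): add — endpoints in different components.
C—E (5): add — endpoints in different components.
Every non-tree edge has weight strictly greater than the heaviest edge on the tree path between its endpoints, so the MST is unique.

Yes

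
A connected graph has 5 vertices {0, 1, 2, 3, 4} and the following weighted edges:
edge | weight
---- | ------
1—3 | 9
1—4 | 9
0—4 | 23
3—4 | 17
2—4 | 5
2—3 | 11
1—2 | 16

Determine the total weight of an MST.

Grow the tree from 3 using Prim:
Step 1: cheapest edge leaving the tree is 1—3 (9); add 1.
Step 2: cheapest edge leaving the tree is 1—4 (9); add 4.
Step 3: cheapest edge leaving the tree is 2—4 (5); add 2.
Step 4: cheapest edge leaving the tree is 0—4 (23); add 0.
MST edges: 1—3, 1—4, 2—4, 0—4; total weight 9+9+5+23 = 46.

46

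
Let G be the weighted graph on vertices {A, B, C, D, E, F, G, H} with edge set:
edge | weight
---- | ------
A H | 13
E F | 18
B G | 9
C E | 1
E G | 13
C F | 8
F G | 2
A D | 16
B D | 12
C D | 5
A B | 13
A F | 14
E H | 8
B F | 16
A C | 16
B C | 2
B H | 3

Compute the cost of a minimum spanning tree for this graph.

Sort edges by weight, then run Kruskal:
C E (1): add — endpoints in different components.
B C (2): add — endpoints in different components.
F G (2): add — endpoints in different components.
B H (3): add — endpoints in different components.
C D (5): add — endpoints in different components.
C F (8): add — endpoints in different components.
E H (8): skip — E and H already connected.
B G (9): skip — B and G already connected.
B D (12): skip — B and D already connected.
A B (13): add — endpoints in different components.
MST edges: C E, B C, F G, B H, C D, C F, A B; total weight 1+2+2+3+5+8+13 = 34.

34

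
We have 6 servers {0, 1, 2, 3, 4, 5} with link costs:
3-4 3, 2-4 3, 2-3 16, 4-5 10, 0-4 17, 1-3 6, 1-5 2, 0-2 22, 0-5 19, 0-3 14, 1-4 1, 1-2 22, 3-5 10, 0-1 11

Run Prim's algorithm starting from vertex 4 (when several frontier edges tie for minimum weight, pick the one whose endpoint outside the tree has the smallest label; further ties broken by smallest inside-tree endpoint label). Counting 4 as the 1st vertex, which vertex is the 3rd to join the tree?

5

Prim's algorithm from 4:
Step 1: cheapest edge leaving the tree is 1-4 (1); add 1.
Step 2: cheapest edge leaving the tree is 1-5 (2); add 5.
Step 3: cheapest edge leaving the tree is 2-4 (3); add 2.
Step 4: cheapest edge leaving the tree is 3-4 (3); add 3.
Step 5: cheapest edge leaving the tree is 0-1 (11); add 0.
Vertex order: 4, 1, 5, 2, 3, 0. The 3rd vertex is 5.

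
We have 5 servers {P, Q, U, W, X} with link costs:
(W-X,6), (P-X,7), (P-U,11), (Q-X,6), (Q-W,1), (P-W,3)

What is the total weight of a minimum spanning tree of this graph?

Kruskal's algorithm — process edges by increasing weight (ties by edge label):
Q-W (1): add. Components now {U} {X} {P} {Q,W}
P-W (3): add. Components now {U} {X} {P,Q,W}
Q-X (6): add. Components now {U} {P,Q,W,X}
W-X (6): skip — X and W already connected.
P-X (7): skip — X and P already connected.
P-U (11): add. Components now {P,Q,U,W,X}
MST edges: Q-W, P-W, Q-X, P-U; total weight 1+3+6+11 = 21.

21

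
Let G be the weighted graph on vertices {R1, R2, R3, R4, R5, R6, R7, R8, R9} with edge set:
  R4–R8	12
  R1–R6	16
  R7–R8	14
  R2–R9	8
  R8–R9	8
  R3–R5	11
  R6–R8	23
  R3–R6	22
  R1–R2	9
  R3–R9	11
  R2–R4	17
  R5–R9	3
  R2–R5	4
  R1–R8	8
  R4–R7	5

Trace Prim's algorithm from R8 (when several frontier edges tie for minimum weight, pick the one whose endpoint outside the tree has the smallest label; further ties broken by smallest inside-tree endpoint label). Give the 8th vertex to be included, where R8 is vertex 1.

Prim's algorithm from R8:
Step 1: cheapest edge leaving the tree is R1–R8 (8); add R1.
Step 2: cheapest edge leaving the tree is R8–R9 (8); add R9.
Step 3: cheapest edge leaving the tree is R5–R9 (3); add R5.
Step 4: cheapest edge leaving the tree is R2–R5 (4); add R2.
Step 5: cheapest edge leaving the tree is R3–R5 (11); add R3.
Step 6: cheapest edge leaving the tree is R4–R8 (12); add R4.
Step 7: cheapest edge leaving the tree is R4–R7 (5); add R7.
Step 8: cheapest edge leaving the tree is R1–R6 (16); add R6.
Vertex order: R8, R1, R9, R5, R2, R3, R4, R7, R6. The 8th vertex is R7.

R7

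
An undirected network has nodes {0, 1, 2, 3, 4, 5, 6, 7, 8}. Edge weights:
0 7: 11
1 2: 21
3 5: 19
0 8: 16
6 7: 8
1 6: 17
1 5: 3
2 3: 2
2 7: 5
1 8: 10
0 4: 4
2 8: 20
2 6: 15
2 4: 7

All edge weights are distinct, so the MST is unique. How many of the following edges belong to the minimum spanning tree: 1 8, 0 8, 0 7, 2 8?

2

Kruskal's algorithm — process edges by increasing weight (ties by edge label):
2 3 (2): add — endpoints in different components.
1 5 (3): add — endpoints in different components.
0 4 (4): add — endpoints in different components.
2 7 (5): add — endpoints in different components.
2 4 (7): add — endpoints in different components.
6 7 (8): add — endpoints in different components.
1 8 (10): add — endpoints in different components.
0 7 (11): skip — 0 and 7 already connected.
2 6 (15): skip — 2 and 6 already connected.
0 8 (16): add — endpoints in different components.
MST edge set: {2 3, 1 5, 0 4, 2 7, 2 4, 6 7, 1 8, 0 8}.
Of the listed edges, {1 8, 0 8} are in the MST → 2.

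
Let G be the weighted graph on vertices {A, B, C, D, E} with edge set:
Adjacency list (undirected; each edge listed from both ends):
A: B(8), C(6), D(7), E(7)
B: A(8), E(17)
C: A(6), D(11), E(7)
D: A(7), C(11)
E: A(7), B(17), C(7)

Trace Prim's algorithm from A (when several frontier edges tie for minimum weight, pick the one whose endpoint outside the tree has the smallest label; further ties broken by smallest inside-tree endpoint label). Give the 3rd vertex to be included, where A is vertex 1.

Prim's algorithm from A:
Step 1: frontier [A—C 6, A—D 7, A—E 7, A—B 8] → take A—C (6); add C.
Step 2: frontier [A—D 7, A—E 7, A—B 8, C—E 7, C—D 11] → take A—D (7); add D.
Step 3: frontier [A—E 7, A—B 8, C—E 7] → take A—E (7); add E.
Step 4: frontier [A—B 8, B—E 17] → take A—B (8); add B.
Vertex order: A, C, D, E, B. The 3rd vertex is D.

D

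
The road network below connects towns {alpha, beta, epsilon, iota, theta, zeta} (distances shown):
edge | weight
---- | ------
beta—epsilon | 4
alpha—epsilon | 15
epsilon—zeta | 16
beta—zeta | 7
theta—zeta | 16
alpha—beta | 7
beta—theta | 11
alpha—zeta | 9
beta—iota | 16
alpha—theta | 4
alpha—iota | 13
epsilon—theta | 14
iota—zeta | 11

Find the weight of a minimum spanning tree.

Grow the tree from zeta using Prim:
Step 1: cheapest edge leaving the tree is beta—zeta (7); add beta.
Step 2: cheapest edge leaving the tree is beta—epsilon (4); add epsilon.
Step 3: cheapest edge leaving the tree is alpha—beta (7); add alpha.
Step 4: cheapest edge leaving the tree is alpha—theta (4); add theta.
Step 5: cheapest edge leaving the tree is iota—zeta (11); add iota.
MST edges: beta—zeta, beta—epsilon, alpha—beta, alpha—theta, iota—zeta; total weight 7+4+7+4+11 = 33.

33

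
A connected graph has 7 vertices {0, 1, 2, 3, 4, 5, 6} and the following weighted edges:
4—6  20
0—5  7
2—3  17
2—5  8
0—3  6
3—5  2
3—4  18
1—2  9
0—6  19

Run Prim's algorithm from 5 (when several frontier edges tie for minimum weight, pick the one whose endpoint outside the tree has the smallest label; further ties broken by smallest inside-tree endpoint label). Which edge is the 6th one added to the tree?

0-6

Prim's algorithm from 5:
Step 1: cheapest edge leaving the tree is 3—5 (2); add 3.
Step 2: cheapest edge leaving the tree is 0—3 (6); add 0.
Step 3: cheapest edge leaving the tree is 2—5 (8); add 2.
Step 4: cheapest edge leaving the tree is 1—2 (9); add 1.
Step 5: cheapest edge leaving the tree is 3—4 (18); add 4.
Step 6: cheapest edge leaving the tree is 0—6 (19); add 6.
The 6th edge added is 0—6.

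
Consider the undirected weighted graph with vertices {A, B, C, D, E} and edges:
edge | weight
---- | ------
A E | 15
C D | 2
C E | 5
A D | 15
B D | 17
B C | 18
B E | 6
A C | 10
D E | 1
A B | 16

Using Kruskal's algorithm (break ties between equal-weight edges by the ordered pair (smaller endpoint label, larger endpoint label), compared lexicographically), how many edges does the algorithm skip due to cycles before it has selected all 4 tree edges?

1

Sort edges by weight, then run Kruskal:
D E (1): add. Components now {A} {B} {C} {D,E}
C D (2): add. Components now {A} {B} {C,D,E}
C E (5): skip — C and E already connected.
B E (6): add. Components now {A} {B,C,D,E}
A C (10): add. Components now {A,B,C,D,E}
Edges rejected before the tree was complete: 1.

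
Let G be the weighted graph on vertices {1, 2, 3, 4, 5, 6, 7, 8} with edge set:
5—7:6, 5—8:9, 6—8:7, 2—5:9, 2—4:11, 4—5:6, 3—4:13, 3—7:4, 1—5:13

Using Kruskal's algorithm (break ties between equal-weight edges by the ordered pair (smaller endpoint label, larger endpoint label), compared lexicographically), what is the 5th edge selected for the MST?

2-5

Kruskal: consider edges lightest-first.
3—7 (4): add — endpoints in different components.
4—5 (6): add — endpoints in different components.
5—7 (6): add — endpoints in different components.
6—8 (7): add — endpoints in different components.
2—5 (9): add — endpoints in different components.
5—8 (9): add — endpoints in different components.
2—4 (11): skip — 2 and 4 already connected.
1—5 (13): add — endpoints in different components.
The 5th edge added is 2—5.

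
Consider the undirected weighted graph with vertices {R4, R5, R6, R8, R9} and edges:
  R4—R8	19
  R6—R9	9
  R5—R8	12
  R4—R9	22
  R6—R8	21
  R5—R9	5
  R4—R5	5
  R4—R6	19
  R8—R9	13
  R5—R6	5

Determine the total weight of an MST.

27

Kruskal: consider edges lightest-first.
R4—R5 (5): add — endpoints in different components.
R5—R6 (5): add — endpoints in different components.
R5—R9 (5): add — endpoints in different components.
R6—R9 (9): skip — R9 and R6 already connected.
R5—R8 (12): add — endpoints in different components.
MST edges: R4—R5, R5—R6, R5—R9, R5—R8; total weight 5+5+5+12 = 27.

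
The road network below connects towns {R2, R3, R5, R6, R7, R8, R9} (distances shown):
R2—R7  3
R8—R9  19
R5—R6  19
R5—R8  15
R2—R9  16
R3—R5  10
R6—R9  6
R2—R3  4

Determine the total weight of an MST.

Sort edges by weight, then run Kruskal:
R2—R7 (3): add. Components now {R2,R7} {R3} {R5} {R8} {R9} {R6}
R2—R3 (4): add. Components now {R2,R3,R7} {R5} {R8} {R9} {R6}
R6—R9 (6): add. Components now {R2,R3,R7} {R5} {R8} {R6,R9}
R3—R5 (10): add. Components now {R2,R3,R5,R7} {R8} {R6,R9}
R5—R8 (15): add. Components now {R2,R3,R5,R7,R8} {R6,R9}
R2—R9 (16): add. Components now {R2,R3,R5,R6,R7,R8,R9}
MST edges: R2—R7, R2—R3, R6—R9, R3—R5, R5—R8, R2—R9; total weight 3+4+6+10+15+16 = 54.

54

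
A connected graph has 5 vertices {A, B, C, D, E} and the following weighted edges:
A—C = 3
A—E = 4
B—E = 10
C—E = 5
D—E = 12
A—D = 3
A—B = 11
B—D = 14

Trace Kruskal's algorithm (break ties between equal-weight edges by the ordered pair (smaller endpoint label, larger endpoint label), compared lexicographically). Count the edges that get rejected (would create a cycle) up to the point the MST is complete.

1

Kruskal: consider edges lightest-first.
A—C (3): add. Components now {A,C} {B} {D} {E}
A—D (3): add. Components now {A,C,D} {B} {E}
A—E (4): add. Components now {A,C,D,E} {B}
C—E (5): skip — C and E already connected.
B—E (10): add. Components now {A,B,C,D,E}
Edges rejected before the tree was complete: 1.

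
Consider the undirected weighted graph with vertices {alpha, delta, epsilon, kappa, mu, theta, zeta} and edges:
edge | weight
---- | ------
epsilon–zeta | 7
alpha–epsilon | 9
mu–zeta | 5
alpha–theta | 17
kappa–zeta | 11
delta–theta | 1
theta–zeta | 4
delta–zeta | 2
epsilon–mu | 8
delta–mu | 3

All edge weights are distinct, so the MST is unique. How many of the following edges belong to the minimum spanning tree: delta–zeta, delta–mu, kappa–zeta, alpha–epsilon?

Kruskal: consider edges lightest-first.
delta–theta (1): add — endpoints in different components.
delta–zeta (2): add — endpoints in different components.
delta–mu (3): add — endpoints in different components.
theta–zeta (4): skip — zeta and theta already connected.
mu–zeta (5): skip — zeta and mu already connected.
epsilon–zeta (7): add — endpoints in different components.
epsilon–mu (8): skip — epsilon and mu already connected.
alpha–epsilon (9): add — endpoints in different components.
kappa–zeta (11): add — endpoints in different components.
MST edge set: {delta–theta, delta–zeta, delta–mu, epsilon–zeta, alpha–epsilon, kappa–zeta}.
Of the listed edges, {delta–zeta, delta–mu, kappa–zeta, alpha–epsilon} are in the MST → 4.

4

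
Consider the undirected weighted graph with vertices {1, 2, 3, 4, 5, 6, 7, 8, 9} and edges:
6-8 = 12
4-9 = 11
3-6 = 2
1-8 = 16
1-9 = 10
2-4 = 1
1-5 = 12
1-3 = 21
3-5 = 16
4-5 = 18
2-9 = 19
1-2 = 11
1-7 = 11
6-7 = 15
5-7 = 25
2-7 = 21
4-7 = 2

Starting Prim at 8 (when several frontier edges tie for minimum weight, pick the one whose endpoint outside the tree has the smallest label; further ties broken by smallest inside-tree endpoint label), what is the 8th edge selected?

Prim's algorithm from 8:
Step 1: cheapest edge leaving the tree is 6-8 (12); add 6.
Step 2: cheapest edge leaving the tree is 3-6 (2); add 3.
Step 3: cheapest edge leaving the tree is 6-7 (15); add 7.
Step 4: cheapest edge leaving the tree is 4-7 (2); add 4.
Step 5: cheapest edge leaving the tree is 2-4 (1); add 2.
Step 6: cheapest edge leaving the tree is 1-2 (11); add 1.
Step 7: cheapest edge leaving the tree is 1-9 (10); add 9.
Step 8: cheapest edge leaving the tree is 1-5 (12); add 5.
The 8th edge added is 1-5.

1-5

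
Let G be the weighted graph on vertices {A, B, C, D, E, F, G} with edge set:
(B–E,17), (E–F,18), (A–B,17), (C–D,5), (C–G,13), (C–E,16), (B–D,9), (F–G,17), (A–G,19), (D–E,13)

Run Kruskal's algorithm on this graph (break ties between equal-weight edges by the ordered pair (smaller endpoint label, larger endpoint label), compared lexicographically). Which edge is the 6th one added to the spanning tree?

F-G

Kruskal's algorithm — process edges by increasing weight (ties by edge label):
C–D (5): add — endpoints in different components.
B–D (9): add — endpoints in different components.
C–G (13): add — endpoints in different components.
D–E (13): add — endpoints in different components.
C–E (16): skip — C and E already connected.
A–B (17): add — endpoints in different components.
B–E (17): skip — B and E already connected.
F–G (17): add — endpoints in different components.
The 6th edge added is F–G.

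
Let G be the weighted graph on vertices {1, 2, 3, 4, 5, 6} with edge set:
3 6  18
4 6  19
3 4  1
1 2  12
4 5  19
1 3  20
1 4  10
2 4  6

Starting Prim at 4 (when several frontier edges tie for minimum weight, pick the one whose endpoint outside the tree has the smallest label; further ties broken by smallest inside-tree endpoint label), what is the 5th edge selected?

Prim's algorithm from 4:
Step 1: cheapest edge leaving the tree is 3 4 (1); add 3.
Step 2: cheapest edge leaving the tree is 2 4 (6); add 2.
Step 3: cheapest edge leaving the tree is 1 4 (10); add 1.
Step 4: cheapest edge leaving the tree is 3 6 (18); add 6.
Step 5: cheapest edge leaving the tree is 4 5 (19); add 5.
The 5th edge added is 4 5.

4-5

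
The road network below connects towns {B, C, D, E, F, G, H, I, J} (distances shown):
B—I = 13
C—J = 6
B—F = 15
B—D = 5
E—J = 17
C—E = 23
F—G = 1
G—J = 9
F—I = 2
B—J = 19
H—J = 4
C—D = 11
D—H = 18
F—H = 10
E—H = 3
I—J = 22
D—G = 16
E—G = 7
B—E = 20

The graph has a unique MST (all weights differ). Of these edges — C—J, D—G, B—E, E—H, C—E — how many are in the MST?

Kruskal: consider edges lightest-first.
F—G (1): add — endpoints in different components.
F—I (2): add — endpoints in different components.
E—H (3): add — endpoints in different components.
H—J (4): add — endpoints in different components.
B—D (5): add — endpoints in different components.
C—J (6): add — endpoints in different components.
E—G (7): add — endpoints in different components.
G—J (9): skip — G and J already connected.
F—H (10): skip — F and H already connected.
C—D (11): add — endpoints in different components.
MST edge set: {F—G, F—I, E—H, H—J, B—D, C—J, E—G, C—D}.
Of the listed edges, {C—J, E—H} are in the MST → 2.

2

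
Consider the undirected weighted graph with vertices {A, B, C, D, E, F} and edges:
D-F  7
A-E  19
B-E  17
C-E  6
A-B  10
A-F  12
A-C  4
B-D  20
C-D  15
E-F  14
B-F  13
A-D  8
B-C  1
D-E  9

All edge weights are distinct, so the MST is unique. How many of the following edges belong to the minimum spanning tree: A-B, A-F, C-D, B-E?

Sort edges by weight, then run Kruskal:
B-C (1): add. Components now {A} {B,C} {D} {E} {F}
A-C (4): add. Components now {A,B,C} {D} {E} {F}
C-E (6): add. Components now {A,B,C,E} {D} {F}
D-F (7): add. Components now {A,B,C,E} {D,F}
A-D (8): add. Components now {A,B,C,D,E,F}
MST edge set: {B-C, A-C, C-E, D-F, A-D}.
Of the listed edges, {} are in the MST → 0.

0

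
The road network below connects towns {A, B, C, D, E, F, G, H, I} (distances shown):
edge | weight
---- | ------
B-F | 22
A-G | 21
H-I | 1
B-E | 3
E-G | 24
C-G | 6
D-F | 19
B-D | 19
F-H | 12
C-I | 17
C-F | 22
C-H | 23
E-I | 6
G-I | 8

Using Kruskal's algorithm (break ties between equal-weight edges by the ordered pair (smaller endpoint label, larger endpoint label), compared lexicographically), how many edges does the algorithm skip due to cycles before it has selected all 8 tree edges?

Kruskal's algorithm — process edges by increasing weight (ties by edge label):
H-I (1): add — endpoints in different components.
B-E (3): add — endpoints in different components.
C-G (6): add — endpoints in different components.
E-I (6): add — endpoints in different components.
G-I (8): add — endpoints in different components.
F-H (12): add — endpoints in different components.
C-I (17): skip — C and I already connected.
B-D (19): add — endpoints in different components.
D-F (19): skip — D and F already connected.
A-G (21): add — endpoints in different components.
Edges rejected before the tree was complete: 2.

2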